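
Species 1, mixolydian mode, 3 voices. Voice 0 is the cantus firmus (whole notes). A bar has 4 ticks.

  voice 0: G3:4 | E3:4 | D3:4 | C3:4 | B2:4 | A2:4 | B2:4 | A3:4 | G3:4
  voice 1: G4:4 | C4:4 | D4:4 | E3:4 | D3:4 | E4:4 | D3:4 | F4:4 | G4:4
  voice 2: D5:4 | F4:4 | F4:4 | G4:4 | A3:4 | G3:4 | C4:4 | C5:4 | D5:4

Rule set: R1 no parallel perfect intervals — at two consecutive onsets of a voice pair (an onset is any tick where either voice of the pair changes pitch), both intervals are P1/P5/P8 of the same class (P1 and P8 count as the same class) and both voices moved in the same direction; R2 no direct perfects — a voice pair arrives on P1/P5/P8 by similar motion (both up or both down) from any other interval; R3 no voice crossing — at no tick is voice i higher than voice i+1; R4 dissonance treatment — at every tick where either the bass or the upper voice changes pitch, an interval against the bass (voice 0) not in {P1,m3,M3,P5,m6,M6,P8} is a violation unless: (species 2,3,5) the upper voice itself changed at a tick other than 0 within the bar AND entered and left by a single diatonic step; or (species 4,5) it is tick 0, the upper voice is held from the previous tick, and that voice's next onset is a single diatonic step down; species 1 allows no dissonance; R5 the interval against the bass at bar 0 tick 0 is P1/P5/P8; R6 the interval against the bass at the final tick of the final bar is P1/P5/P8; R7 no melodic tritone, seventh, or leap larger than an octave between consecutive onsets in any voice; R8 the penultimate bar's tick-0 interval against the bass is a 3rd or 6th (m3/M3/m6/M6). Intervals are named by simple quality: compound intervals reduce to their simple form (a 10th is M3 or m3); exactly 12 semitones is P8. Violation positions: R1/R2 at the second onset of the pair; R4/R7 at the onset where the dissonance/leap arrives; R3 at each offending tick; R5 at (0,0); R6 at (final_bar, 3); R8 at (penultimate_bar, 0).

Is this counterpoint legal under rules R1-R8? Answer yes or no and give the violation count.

No (17 violations)

bar 0: v0=G3 v1=G4 v2=D5 (P5)
bar 1: v0=E3 v1=C4 v2=F4 (m2)
bar 2: v0=D3 v1=D4 v2=F4 (m3)
bar 3: v0=C3 v1=E3 v2=G4 (P5)
bar 4: v0=B2 v1=D3 v2=A3 (m7)
bar 5: v0=A2 v1=E4 v2=G3 (m7)
bar 6: v0=B2 v1=D3 v2=C4 (m2)
bar 7: v0=A3 v1=F4 v2=C5 (m3)
bar 8: v0=G3 v1=G4 v2=D5 (P5)
  R4 @ bar1.0: E3/F4 m2 untreated
  R7 @ bar3.0: D4->E3 leap 10st
  R2 @ bar4.0: E3/G4 m3 -> D3/A3 P5 similar
  R4 @ bar4.0: B2/A3 m7 untreated
  R7 @ bar4.0: G4->A3 leap 10st
  R3 @ bar5.0: E4 above G3
  R4 @ bar5.0: A2/G3 m7 untreated
  R7 @ bar5.0: D3->E4 leap 14st
  R3 @ bar5.1: E4 above G3
  R3 @ bar5.2: E4 above G3
  R3 @ bar5.3: E4 above G3
  R4 @ bar6.0: B2/C4 m2 untreated
  R7 @ bar6.0: E4->D3 leap 14st
  R2 @ bar7.0: D3/C4 m7 -> F4/C5 P5 similar
  R7 @ bar7.0: B2->A3 leap 10st
  R7 @ bar7.0: D3->F4 leap 15st
  R1 @ bar8.0: F4/C5 P5 -> G4/D5 P5 similar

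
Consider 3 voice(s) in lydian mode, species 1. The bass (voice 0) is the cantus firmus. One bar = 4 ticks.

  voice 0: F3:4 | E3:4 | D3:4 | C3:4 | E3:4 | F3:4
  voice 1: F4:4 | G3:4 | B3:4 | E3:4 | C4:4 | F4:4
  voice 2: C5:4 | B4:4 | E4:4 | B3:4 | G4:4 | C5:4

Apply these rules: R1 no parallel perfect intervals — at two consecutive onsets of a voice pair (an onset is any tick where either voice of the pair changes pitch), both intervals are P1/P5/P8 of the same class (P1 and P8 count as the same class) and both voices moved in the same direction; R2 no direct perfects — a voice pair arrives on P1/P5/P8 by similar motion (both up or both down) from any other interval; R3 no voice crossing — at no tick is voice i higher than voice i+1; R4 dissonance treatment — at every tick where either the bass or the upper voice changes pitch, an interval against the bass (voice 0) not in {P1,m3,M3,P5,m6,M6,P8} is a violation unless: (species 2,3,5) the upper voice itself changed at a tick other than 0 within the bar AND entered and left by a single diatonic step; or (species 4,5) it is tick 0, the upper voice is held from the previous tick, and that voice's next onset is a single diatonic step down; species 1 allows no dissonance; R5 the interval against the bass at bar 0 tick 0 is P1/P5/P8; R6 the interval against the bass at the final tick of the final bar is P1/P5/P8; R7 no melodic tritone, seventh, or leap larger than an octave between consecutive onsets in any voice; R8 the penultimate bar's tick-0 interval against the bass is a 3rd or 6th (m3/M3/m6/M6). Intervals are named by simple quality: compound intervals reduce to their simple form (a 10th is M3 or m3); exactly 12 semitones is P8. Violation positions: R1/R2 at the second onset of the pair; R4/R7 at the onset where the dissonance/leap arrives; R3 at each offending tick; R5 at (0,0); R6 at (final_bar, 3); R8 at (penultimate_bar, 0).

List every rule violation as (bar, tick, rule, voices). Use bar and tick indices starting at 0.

bar 0: v0=F3 v1=F4 v2=C5 downbeat P5
bar 1: v0=E3 v1=G3 v2=B4 downbeat P5
bar 2: v0=D3 v1=B3 v2=E4 downbeat M2
bar 3: v0=C3 v1=E3 v2=B3 downbeat M7
bar 4: v0=E3 v1=C4 v2=G4 downbeat m3
bar 5: v0=F3 v1=F4 v2=C5 downbeat P5
  -> R1 @ bar 1 tick 0 v(0, 2): F3/C5 P5 -> E3/B4 P5 similar
  -> R7 @ bar 1 tick 0 v(1,): F4->G3 leap 10st
  -> R4 @ bar 2 tick 0 v(0, 2): D3/E4 M2 untreated
  -> R2 @ bar 3 tick 0 v(1, 2): B3/E4 P4 -> E3/B3 P5 similar
  -> R4 @ bar 3 tick 0 v(0, 2): C3/B3 M7 untreated
  -> R1 @ bar 4 tick 0 v(1, 2): E3/B3 P5 -> C4/G4 P5 similar
  -> R1 @ bar 5 tick 0 v(1, 2): C4/G4 P5 -> F4/C5 P5 similar
  -> R2 @ bar 5 tick 0 v(0, 1): E3/C4 m6 -> F3/F4 P8 similar
  -> R2 @ bar 5 tick 0 v(0, 2): E3/G4 m3 -> F3/C5 P5 similar

(1, 0, R1, (0, 2))
(1, 0, R7, (1,))
(2, 0, R4, (0, 2))
(3, 0, R2, (1, 2))
(3, 0, R4, (0, 2))
(4, 0, R1, (1, 2))
(5, 0, R1, (1, 2))
(5, 0, R2, (0, 1))
(5, 0, R2, (0, 2))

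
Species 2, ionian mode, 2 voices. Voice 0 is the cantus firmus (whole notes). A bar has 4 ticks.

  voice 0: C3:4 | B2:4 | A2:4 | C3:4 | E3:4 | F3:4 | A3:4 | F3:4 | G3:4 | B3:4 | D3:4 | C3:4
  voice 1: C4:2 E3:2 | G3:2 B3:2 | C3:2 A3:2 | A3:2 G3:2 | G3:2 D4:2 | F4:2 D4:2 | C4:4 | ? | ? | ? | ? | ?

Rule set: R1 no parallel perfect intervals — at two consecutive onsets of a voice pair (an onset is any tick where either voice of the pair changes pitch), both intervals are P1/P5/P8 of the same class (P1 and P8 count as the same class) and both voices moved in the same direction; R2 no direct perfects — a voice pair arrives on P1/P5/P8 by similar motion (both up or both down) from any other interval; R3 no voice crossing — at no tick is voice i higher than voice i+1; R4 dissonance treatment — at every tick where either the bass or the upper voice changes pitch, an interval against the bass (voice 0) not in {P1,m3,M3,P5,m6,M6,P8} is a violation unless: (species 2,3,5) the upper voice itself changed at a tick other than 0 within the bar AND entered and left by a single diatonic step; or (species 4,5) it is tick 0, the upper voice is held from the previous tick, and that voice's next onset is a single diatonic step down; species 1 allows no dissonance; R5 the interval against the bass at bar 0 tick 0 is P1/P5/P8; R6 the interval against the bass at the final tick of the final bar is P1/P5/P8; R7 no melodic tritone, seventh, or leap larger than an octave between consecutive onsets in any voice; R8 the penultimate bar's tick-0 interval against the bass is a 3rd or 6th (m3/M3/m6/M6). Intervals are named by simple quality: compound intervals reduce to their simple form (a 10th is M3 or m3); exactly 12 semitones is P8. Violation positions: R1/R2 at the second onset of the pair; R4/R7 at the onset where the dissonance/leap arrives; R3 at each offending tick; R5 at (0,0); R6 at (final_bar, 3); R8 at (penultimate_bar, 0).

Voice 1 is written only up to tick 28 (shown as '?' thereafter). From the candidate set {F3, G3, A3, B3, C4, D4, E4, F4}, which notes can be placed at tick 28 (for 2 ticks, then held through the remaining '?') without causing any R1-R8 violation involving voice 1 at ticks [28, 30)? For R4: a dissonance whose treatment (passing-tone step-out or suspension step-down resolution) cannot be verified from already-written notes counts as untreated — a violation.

F3: violates R2
G3: violates R4
A3: legal
B3: violates R4
C4: legal
D4: legal
E4: violates R4
F4: legal

{A3, C4, D4, F4}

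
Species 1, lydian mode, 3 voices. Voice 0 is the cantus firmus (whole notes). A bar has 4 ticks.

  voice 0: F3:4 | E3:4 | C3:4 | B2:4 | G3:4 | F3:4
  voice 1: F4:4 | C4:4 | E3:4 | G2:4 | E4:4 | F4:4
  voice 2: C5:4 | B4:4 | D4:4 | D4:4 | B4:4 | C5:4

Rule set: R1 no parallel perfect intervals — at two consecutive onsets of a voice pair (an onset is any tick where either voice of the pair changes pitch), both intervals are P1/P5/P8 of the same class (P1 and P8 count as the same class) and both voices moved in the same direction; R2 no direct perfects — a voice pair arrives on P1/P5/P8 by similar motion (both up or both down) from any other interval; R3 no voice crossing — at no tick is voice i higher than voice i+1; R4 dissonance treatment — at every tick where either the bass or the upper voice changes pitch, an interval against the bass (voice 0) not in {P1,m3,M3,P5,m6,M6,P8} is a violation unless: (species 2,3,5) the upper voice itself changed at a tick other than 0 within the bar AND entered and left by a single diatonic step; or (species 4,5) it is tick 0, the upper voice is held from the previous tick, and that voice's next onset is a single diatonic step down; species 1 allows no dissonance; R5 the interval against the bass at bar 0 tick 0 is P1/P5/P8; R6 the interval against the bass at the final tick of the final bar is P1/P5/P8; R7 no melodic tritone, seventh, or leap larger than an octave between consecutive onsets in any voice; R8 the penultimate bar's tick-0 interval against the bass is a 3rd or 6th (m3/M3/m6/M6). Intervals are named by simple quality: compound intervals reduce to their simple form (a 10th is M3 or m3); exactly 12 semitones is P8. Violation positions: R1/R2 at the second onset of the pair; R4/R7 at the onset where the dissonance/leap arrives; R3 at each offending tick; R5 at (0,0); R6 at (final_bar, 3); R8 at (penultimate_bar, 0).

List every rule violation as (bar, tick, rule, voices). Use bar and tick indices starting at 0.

bar 0: v0=F3 v1=F4 v2=C5 downbeat P5
bar 1: v0=E3 v1=C4 v2=B4 downbeat P5
bar 2: v0=C3 v1=E3 v2=D4 downbeat M2
bar 3: v0=B2 v1=G2 v2=D4 downbeat m3
bar 4: v0=G3 v1=E4 v2=B4 downbeat M3
bar 5: v0=F3 v1=F4 v2=C5 downbeat P5
  -> R1 @ bar 1 tick 0 v(0, 2): F3/C5 P5 -> E3/B4 P5 similar
  -> R4 @ bar 2 tick 0 v(0, 2): C3/D4 M2 untreated
  -> R3 @ bar 3 tick 0 v(0, 1): B2 above G2
  -> R3 @ bar 3 tick 1 v(0, 1): B2 above G2
  -> R3 @ bar 3 tick 2 v(0, 1): B2 above G2
  -> R3 @ bar 3 tick 3 v(0, 1): B2 above G2
  -> R1 @ bar 4 tick 0 v(1, 2): G2/D4 P5 -> E4/B4 P5 similar
  -> R7 @ bar 4 tick 0 v(1,): G2->E4 leap 21st
  -> R1 @ bar 5 tick 0 v(1, 2): E4/B4 P5 -> F4/C5 P5 similar

(1, 0, R1, (0, 2))
(2, 0, R4, (0, 2))
(3, 0, R3, (0, 1))
(3, 1, R3, (0, 1))
(3, 2, R3, (0, 1))
(3, 3, R3, (0, 1))
(4, 0, R1, (1, 2))
(4, 0, R7, (1,))
(5, 0, R1, (1, 2))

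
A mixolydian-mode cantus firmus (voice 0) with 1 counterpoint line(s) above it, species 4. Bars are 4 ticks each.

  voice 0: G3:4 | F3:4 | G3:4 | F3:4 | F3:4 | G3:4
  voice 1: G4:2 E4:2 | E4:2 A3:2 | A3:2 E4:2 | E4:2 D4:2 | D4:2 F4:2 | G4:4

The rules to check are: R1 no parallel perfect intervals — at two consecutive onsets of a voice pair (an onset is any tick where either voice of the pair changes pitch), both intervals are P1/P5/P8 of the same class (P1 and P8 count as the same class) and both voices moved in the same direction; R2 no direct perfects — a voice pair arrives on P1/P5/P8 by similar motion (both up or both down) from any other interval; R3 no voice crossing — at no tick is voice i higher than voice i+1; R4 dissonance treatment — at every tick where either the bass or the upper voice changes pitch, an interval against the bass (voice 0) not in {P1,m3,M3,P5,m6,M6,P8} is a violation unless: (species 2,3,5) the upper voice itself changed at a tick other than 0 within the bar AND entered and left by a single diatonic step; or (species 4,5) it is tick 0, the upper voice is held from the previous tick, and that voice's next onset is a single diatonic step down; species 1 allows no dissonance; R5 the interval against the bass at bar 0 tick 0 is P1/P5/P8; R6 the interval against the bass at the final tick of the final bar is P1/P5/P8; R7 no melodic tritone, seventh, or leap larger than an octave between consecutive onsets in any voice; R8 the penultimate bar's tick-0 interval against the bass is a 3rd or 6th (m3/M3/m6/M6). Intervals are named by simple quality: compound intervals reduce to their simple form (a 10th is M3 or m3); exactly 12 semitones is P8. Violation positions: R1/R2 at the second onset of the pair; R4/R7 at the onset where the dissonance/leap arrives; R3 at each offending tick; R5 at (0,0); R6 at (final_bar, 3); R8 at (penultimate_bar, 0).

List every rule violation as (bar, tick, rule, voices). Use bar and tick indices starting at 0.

bar 0: v0=G3 v1=G4 downbeat P8
bar 1: v0=F3 v1=E4 downbeat M7
bar 2: v0=G3 v1=A3 downbeat M2
bar 3: v0=F3 v1=E4 downbeat M7
bar 4: v0=F3 v1=D4 downbeat M6
bar 5: v0=G3 v1=G4 downbeat P8
  -> R4 @ bar 1 tick 0 v(0, 1): F3/E4 M7 untreated
  -> R4 @ bar 2 tick 0 v(0, 1): G3/A3 M2 untreated
  -> R1 @ bar 5 tick 0 v(0, 1): F3/F4 P8 -> G3/G4 P8 similar

(1, 0, R4, (0, 1))
(2, 0, R4, (0, 1))
(5, 0, R1, (0, 1))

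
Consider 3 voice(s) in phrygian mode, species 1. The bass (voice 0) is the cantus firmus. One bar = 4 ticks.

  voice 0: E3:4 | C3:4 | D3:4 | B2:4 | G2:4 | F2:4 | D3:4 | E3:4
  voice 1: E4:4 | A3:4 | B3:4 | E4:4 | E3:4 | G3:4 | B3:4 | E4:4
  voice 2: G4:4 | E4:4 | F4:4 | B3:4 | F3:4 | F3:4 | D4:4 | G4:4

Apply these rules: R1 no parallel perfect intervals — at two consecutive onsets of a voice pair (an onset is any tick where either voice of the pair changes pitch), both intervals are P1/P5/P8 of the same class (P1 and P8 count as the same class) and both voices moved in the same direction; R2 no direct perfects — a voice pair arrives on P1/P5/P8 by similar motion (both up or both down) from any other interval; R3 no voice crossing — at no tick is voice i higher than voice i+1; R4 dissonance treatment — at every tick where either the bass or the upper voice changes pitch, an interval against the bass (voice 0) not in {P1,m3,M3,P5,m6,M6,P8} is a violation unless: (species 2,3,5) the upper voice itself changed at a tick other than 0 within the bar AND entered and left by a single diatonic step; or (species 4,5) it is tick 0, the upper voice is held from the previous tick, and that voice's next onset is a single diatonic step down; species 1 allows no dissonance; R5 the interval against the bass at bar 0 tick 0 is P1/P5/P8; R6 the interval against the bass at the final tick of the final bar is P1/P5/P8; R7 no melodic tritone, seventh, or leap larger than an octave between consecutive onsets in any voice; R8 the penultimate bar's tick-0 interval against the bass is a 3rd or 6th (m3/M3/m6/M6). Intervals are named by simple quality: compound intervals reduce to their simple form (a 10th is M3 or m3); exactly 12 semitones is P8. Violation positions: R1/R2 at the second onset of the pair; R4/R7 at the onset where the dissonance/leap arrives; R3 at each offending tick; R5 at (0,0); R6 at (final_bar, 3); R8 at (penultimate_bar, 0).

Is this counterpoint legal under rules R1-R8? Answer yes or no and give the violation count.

No (20 violations)

bar 0: v0=E3 v1=E4 v2=G4 (m3)
bar 1: v0=C3 v1=A3 v2=E4 (M3)
bar 2: v0=D3 v1=B3 v2=F4 (m3)
bar 3: v0=B2 v1=E4 v2=B3 (P8)
bar 4: v0=G2 v1=E3 v2=F3 (m7)
bar 5: v0=F2 v1=G3 v2=F3 (P8)
bar 6: v0=D3 v1=B3 v2=D4 (P8)
bar 7: v0=E3 v1=E4 v2=G4 (m3)
  R5 @ bar0.0: opens on m3
  R2 @ bar1.0: E4/G4 m3 -> A3/E4 P5 similar
  R2 @ bar3.0: D3/F4 m3 -> B2/B3 P8 similar
  R3 @ bar3.0: E4 above B3
  R4 @ bar3.0: B2/E4 P4 untreated
  R7 @ bar3.0: F4->B3 leap 6st
  R3 @ bar3.1: E4 above B3
  R3 @ bar3.2: E4 above B3
  R3 @ bar3.3: E4 above B3
  R4 @ bar4.0: G2/F3 m7 untreated
  R7 @ bar4.0: B3->F3 leap 6st
  R3 @ bar5.0: G3 above F3
  R4 @ bar5.0: F2/G3 M2 untreated
  R3 @ bar5.1: G3 above F3
  R3 @ bar5.2: G3 above F3
  R3 @ bar5.3: G3 above F3
  R1 @ bar6.0: F2/F3 P8 -> D3/D4 P8 similar
  R8 @ bar6.0: penult P8 not 3rd/6th
  R2 @ bar7.0: D3/B3 M6 -> E3/E4 P8 similar
  R6 @ bar7.3: closes on m3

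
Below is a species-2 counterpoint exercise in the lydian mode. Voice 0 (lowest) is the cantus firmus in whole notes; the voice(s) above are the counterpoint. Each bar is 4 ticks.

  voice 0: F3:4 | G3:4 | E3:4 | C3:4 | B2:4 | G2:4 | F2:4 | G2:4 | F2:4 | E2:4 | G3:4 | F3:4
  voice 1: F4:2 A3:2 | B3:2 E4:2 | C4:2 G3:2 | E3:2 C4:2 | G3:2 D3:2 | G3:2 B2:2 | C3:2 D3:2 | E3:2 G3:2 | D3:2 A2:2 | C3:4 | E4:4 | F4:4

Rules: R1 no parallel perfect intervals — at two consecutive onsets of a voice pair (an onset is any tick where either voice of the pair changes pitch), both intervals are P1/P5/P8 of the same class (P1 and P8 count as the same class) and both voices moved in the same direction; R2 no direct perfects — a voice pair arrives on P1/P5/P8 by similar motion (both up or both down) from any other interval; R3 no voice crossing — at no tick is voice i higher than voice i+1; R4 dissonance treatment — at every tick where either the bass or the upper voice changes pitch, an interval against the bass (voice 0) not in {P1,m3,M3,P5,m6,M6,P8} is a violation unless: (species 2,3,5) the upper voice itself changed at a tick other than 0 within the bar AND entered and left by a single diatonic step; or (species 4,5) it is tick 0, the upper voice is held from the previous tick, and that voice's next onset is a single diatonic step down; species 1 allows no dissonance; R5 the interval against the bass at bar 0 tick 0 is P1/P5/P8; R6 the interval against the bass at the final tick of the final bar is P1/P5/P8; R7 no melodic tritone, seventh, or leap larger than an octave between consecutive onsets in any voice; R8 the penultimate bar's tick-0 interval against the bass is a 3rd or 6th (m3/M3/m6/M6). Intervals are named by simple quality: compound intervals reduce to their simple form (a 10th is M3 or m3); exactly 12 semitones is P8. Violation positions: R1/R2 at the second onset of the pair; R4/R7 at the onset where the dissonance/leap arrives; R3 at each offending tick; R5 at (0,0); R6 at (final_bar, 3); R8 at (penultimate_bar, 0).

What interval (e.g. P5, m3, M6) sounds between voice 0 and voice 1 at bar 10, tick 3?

M6

voice 0=G3 voice 1=E4 -> M6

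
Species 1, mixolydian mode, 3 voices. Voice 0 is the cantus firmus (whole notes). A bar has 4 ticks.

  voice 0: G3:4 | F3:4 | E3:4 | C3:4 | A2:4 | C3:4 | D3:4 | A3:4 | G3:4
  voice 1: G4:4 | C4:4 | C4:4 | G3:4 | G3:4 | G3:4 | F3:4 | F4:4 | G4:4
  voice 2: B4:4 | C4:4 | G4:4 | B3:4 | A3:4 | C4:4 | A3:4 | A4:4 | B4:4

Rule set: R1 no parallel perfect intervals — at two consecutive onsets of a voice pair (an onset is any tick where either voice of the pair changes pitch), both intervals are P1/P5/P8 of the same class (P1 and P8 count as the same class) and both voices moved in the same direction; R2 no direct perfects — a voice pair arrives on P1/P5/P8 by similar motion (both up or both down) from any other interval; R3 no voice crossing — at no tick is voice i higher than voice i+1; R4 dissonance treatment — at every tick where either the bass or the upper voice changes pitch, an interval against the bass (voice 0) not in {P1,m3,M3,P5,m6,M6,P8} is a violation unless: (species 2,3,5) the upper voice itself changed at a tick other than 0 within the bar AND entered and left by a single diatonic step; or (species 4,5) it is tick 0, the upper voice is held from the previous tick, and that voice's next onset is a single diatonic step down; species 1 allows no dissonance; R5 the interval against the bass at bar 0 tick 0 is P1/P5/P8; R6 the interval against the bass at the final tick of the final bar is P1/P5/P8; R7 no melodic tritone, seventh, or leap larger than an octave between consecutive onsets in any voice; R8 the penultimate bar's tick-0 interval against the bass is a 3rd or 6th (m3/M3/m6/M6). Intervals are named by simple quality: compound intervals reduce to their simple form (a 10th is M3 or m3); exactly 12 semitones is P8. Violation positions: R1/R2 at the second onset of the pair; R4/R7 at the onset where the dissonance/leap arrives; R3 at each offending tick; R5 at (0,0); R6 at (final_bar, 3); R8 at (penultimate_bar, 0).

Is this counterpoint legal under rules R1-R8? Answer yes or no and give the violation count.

No (13 violations)

bar 0: v0=G3 v1=G4 v2=B4 (M3)
bar 1: v0=F3 v1=C4 v2=C4 (P5)
bar 2: v0=E3 v1=C4 v2=G4 (m3)
bar 3: v0=C3 v1=G3 v2=B3 (M7)
bar 4: v0=A2 v1=G3 v2=A3 (P8)
bar 5: v0=C3 v1=G3 v2=C4 (P8)
bar 6: v0=D3 v1=F3 v2=A3 (P5)
bar 7: v0=A3 v1=F4 v2=A4 (P8)
bar 8: v0=G3 v1=G4 v2=B4 (M3)
  R5 @ bar0.0: opens on M3
  R2 @ bar1.0: G3/G4 P8 -> F3/C4 P5 similar
  R2 @ bar1.0: G3/B4 M3 -> F3/C4 P5 similar
  R2 @ bar1.0: G4/B4 M3 -> C4/C4 P1 similar
  R7 @ bar1.0: B4->C4 leap 11st
  R2 @ bar3.0: E3/C4 m6 -> C3/G3 P5 similar
  R4 @ bar3.0: C3/B3 M7 untreated
  R2 @ bar4.0: C3/B3 M7 -> A2/A3 P8 similar
  R4 @ bar4.0: A2/G3 m7 untreated
  R1 @ bar5.0: A2/A3 P8 -> C3/C4 P8 similar
  R2 @ bar7.0: D3/A3 P5 -> A3/A4 P8 similar
  R8 @ bar7.0: penult P8 not 3rd/6th
  R6 @ bar8.3: closes on M3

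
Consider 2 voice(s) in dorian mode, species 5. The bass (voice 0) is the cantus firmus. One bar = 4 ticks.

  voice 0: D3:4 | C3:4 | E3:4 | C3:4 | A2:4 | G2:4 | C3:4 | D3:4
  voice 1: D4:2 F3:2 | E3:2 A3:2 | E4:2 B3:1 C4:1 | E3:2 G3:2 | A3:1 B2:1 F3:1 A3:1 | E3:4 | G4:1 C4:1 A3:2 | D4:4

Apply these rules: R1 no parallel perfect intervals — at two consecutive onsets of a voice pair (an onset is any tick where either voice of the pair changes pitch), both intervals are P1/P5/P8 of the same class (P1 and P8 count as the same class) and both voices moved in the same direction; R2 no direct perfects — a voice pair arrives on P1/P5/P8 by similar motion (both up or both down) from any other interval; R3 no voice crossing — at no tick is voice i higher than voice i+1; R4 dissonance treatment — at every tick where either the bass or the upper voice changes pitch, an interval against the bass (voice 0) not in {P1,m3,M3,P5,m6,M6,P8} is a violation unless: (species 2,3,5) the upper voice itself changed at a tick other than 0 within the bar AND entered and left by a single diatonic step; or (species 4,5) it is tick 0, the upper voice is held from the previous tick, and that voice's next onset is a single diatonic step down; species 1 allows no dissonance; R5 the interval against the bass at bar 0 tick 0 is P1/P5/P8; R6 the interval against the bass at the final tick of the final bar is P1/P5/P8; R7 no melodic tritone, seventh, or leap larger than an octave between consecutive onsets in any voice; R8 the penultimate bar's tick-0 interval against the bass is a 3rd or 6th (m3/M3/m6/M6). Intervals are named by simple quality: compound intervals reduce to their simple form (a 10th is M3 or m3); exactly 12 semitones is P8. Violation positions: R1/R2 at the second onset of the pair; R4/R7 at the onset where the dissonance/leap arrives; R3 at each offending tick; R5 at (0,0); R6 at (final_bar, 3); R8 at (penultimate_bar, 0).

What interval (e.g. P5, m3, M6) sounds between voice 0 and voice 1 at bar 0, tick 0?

P8

voice 0=D3 voice 1=D4 -> P8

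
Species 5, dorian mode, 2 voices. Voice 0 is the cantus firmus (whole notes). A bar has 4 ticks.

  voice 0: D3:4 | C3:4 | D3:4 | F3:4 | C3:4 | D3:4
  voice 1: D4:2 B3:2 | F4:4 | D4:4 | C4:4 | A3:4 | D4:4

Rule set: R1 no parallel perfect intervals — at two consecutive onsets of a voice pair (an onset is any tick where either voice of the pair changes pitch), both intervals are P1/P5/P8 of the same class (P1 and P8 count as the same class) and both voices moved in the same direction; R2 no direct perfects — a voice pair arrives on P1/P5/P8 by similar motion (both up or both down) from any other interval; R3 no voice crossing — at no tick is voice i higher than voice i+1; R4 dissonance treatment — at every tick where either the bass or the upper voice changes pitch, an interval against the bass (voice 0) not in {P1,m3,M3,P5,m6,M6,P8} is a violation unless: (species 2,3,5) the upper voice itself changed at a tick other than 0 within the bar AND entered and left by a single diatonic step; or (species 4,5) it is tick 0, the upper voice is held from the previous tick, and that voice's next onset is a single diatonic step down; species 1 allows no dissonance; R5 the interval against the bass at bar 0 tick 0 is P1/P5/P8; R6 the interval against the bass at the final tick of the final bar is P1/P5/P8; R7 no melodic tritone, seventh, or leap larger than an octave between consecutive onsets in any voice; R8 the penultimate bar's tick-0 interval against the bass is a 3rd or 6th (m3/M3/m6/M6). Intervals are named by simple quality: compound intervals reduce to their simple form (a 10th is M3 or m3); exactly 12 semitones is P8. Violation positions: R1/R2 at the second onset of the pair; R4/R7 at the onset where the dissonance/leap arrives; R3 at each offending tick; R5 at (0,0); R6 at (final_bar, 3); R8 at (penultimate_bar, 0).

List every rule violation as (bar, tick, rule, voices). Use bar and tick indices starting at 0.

(1, 0, R4, (0, 1))
(1, 0, R7, (1,))
(5, 0, R2, (0, 1))

bar 0: v0=D3 v1=D4 downbeat P8
bar 1: v0=C3 v1=F4 downbeat P4
bar 2: v0=D3 v1=D4 downbeat P8
bar 3: v0=F3 v1=C4 downbeat P5
bar 4: v0=C3 v1=A3 downbeat M6
bar 5: v0=D3 v1=D4 downbeat P8
  -> R4 @ bar 1 tick 0 v(0, 1): C3/F4 P4 untreated
  -> R7 @ bar 1 tick 0 v(1,): B3->F4 leap 6st
  -> R2 @ bar 5 tick 0 v(0, 1): C3/A3 M6 -> D3/D4 P8 similar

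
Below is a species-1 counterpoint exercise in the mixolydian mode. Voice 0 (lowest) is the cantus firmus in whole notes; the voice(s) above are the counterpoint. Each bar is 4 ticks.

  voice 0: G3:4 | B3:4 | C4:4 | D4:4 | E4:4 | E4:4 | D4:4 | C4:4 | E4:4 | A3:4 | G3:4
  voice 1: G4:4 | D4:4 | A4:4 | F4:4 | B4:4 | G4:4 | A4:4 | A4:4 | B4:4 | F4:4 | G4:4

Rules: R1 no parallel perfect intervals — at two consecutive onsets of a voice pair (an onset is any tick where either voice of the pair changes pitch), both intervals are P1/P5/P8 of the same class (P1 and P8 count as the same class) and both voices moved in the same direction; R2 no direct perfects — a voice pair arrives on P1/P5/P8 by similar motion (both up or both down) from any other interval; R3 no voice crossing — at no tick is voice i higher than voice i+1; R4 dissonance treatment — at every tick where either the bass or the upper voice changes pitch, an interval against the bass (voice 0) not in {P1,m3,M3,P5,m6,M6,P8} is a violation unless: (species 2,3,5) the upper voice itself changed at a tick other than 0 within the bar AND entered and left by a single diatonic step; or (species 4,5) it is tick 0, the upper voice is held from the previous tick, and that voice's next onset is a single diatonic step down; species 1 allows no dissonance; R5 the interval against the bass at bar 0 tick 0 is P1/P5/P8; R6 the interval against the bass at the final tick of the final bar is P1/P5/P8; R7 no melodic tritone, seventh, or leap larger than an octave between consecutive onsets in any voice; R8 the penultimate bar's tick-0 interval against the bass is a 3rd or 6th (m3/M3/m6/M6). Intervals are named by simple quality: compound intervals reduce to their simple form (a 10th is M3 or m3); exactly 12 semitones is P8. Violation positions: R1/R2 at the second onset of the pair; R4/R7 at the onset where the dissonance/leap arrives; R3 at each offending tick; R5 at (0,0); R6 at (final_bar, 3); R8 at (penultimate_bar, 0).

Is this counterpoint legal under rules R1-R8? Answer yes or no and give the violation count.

No (4 violations)

bar 0: v0=G3 v1=G4 (P8)
bar 1: v0=B3 v1=D4 (m3)
bar 2: v0=C4 v1=A4 (M6)
bar 3: v0=D4 v1=F4 (m3)
bar 4: v0=E4 v1=B4 (P5)
bar 5: v0=E4 v1=G4 (m3)
bar 6: v0=D4 v1=A4 (P5)
bar 7: v0=C4 v1=A4 (M6)
bar 8: v0=E4 v1=B4 (P5)
bar 9: v0=A3 v1=F4 (m6)
bar 10: v0=G3 v1=G4 (P8)
  R2 @ bar4.0: D4/F4 m3 -> E4/B4 P5 similar
  R7 @ bar4.0: F4->B4 leap 6st
  R2 @ bar8.0: C4/A4 M6 -> E4/B4 P5 similar
  R7 @ bar9.0: B4->F4 leap 6st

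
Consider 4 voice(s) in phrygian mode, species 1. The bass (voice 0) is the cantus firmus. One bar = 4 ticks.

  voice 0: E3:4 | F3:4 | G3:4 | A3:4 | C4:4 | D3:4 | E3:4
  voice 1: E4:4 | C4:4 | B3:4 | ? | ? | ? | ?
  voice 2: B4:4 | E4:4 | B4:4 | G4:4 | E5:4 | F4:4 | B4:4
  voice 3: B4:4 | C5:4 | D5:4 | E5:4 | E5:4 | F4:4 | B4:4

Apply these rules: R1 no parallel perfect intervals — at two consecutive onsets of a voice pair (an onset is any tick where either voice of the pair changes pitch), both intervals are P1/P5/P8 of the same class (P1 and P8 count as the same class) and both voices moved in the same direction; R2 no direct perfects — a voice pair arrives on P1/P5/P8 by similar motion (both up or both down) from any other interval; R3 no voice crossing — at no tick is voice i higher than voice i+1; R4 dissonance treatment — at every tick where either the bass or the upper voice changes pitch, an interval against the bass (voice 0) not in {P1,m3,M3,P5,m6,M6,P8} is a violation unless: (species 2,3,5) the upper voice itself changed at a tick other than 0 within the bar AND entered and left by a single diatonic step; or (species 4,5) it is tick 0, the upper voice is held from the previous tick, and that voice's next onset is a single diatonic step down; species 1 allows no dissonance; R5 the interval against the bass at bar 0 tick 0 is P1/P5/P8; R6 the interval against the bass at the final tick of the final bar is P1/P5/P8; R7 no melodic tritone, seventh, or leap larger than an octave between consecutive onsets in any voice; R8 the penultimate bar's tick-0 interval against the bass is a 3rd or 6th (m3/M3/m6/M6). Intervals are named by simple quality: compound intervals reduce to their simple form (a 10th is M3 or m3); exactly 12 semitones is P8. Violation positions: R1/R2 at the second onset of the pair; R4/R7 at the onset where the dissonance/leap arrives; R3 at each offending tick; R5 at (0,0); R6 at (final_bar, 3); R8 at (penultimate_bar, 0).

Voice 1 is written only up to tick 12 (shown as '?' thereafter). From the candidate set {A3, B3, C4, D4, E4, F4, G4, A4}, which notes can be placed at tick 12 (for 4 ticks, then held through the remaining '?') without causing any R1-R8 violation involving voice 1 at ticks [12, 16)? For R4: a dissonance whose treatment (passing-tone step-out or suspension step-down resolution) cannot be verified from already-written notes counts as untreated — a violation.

A3: legal
B3: violates R4
C4: legal
D4: violates R4
E4: violates R2
F4: violates R7
G4: violates R4
A4: violates R2,R3,R7

{A3, C4}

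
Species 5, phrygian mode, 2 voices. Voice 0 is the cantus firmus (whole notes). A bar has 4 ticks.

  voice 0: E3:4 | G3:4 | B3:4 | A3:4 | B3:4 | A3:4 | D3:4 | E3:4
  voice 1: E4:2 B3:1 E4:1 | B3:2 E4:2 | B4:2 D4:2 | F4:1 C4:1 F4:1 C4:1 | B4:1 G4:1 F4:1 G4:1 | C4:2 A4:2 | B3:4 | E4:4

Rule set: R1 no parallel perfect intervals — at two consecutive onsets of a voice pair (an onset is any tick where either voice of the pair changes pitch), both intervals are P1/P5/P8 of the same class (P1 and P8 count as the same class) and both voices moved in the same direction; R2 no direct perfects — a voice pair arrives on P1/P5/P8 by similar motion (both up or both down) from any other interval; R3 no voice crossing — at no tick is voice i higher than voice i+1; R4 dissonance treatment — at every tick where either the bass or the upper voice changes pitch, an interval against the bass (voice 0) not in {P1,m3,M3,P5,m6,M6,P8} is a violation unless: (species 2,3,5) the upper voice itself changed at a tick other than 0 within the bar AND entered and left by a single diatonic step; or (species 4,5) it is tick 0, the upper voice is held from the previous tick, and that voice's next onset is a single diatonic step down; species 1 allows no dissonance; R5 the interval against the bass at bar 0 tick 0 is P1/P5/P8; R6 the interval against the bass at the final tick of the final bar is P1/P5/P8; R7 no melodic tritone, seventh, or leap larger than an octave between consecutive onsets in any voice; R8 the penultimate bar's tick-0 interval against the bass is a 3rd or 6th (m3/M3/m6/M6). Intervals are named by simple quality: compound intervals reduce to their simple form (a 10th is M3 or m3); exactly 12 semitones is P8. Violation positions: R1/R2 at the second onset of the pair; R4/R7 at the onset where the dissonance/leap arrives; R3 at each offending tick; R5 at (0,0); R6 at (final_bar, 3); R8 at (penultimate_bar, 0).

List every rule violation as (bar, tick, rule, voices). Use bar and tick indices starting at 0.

(2, 0, R2, (0, 1))
(4, 0, R2, (0, 1))
(4, 0, R7, (1,))
(6, 0, R7, (1,))
(7, 0, R2, (0, 1))

bar 0: v0=E3 v1=E4 downbeat P8
bar 1: v0=G3 v1=B3 downbeat M3
bar 2: v0=B3 v1=B4 downbeat P8
bar 3: v0=A3 v1=F4 downbeat m6
bar 4: v0=B3 v1=B4 downbeat P8
bar 5: v0=A3 v1=C4 downbeat m3
bar 6: v0=D3 v1=B3 downbeat M6
bar 7: v0=E3 v1=E4 downbeat P8
  -> R2 @ bar 2 tick 0 v(0, 1): G3/E4 M6 -> B3/B4 P8 similar
  -> R2 @ bar 4 tick 0 v(0, 1): A3/C4 m3 -> B3/B4 P8 similar
  -> R7 @ bar 4 tick 0 v(1,): C4->B4 leap 11st
  -> R7 @ bar 6 tick 0 v(1,): A4->B3 leap 10st
  -> R2 @ bar 7 tick 0 v(0, 1): D3/B3 M6 -> E3/E4 P8 similar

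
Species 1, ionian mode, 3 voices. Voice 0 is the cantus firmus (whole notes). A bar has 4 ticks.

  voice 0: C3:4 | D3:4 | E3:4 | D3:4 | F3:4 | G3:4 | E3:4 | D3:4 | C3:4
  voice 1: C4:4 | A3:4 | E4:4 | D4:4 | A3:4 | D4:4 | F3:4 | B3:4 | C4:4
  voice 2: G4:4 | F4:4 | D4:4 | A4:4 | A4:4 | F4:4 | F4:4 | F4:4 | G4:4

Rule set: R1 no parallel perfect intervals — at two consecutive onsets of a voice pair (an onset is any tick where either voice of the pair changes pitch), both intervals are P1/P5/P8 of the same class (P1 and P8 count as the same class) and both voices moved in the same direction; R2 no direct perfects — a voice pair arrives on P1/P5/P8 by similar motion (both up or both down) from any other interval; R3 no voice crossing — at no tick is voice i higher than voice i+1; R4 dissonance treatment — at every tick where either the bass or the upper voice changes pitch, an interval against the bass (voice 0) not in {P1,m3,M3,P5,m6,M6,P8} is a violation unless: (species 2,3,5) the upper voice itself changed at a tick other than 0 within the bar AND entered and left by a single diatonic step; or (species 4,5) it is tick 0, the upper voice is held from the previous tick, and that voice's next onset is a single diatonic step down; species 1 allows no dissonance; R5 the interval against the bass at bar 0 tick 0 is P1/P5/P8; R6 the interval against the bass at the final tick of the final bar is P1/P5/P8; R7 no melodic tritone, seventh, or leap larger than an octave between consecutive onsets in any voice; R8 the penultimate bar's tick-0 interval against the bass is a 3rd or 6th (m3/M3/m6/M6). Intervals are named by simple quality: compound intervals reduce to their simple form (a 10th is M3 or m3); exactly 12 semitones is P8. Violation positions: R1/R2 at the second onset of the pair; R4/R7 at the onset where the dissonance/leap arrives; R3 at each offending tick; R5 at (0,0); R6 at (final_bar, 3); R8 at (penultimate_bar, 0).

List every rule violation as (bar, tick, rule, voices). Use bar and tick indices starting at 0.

(2, 0, R2, (0, 1))
(2, 0, R3, (1, 2))
(2, 0, R4, (0, 2))
(2, 1, R3, (1, 2))
(2, 2, R3, (1, 2))
(2, 3, R3, (1, 2))
(3, 0, R1, (0, 1))
(5, 0, R2, (0, 1))
(5, 0, R4, (0, 2))
(6, 0, R4, (0, 1))
(6, 0, R4, (0, 2))
(7, 0, R7, (1,))
(8, 0, R2, (1, 2))

bar 0: v0=C3 v1=C4 v2=G4 downbeat P5
bar 1: v0=D3 v1=A3 v2=F4 downbeat m3
bar 2: v0=E3 v1=E4 v2=D4 downbeat m7
bar 3: v0=D3 v1=D4 v2=A4 downbeat P5
bar 4: v0=F3 v1=A3 v2=A4 downbeat M3
bar 5: v0=G3 v1=D4 v2=F4 downbeat m7
bar 6: v0=E3 v1=F3 v2=F4 downbeat m2
bar 7: v0=D3 v1=B3 v2=F4 downbeat m3
bar 8: v0=C3 v1=C4 v2=G4 downbeat P5
  -> R2 @ bar 2 tick 0 v(0, 1): D3/A3 P5 -> E3/E4 P8 similar
  -> R3 @ bar 2 tick 0 v(1, 2): E4 above D4
  -> R4 @ bar 2 tick 0 v(0, 2): E3/D4 m7 untreated
  -> R3 @ bar 2 tick 1 v(1, 2): E4 above D4
  -> R3 @ bar 2 tick 2 v(1, 2): E4 above D4
  -> R3 @ bar 2 tick 3 v(1, 2): E4 above D4
  -> R1 @ bar 3 tick 0 v(0, 1): E3/E4 P8 -> D3/D4 P8 similar
  -> R2 @ bar 5 tick 0 v(0, 1): F3/A3 M3 -> G3/D4 P5 similar
  -> R4 @ bar 5 tick 0 v(0, 2): G3/F4 m7 untreated
  -> R4 @ bar 6 tick 0 v(0, 1): E3/F3 m2 untreated
  -> R4 @ bar 6 tick 0 v(0, 2): E3/F4 m2 untreated
  -> R7 @ bar 7 tick 0 v(1,): F3->B3 leap 6st
  -> R2 @ bar 8 tick 0 v(1, 2): B3/F4 TT -> C4/G4 P5 similar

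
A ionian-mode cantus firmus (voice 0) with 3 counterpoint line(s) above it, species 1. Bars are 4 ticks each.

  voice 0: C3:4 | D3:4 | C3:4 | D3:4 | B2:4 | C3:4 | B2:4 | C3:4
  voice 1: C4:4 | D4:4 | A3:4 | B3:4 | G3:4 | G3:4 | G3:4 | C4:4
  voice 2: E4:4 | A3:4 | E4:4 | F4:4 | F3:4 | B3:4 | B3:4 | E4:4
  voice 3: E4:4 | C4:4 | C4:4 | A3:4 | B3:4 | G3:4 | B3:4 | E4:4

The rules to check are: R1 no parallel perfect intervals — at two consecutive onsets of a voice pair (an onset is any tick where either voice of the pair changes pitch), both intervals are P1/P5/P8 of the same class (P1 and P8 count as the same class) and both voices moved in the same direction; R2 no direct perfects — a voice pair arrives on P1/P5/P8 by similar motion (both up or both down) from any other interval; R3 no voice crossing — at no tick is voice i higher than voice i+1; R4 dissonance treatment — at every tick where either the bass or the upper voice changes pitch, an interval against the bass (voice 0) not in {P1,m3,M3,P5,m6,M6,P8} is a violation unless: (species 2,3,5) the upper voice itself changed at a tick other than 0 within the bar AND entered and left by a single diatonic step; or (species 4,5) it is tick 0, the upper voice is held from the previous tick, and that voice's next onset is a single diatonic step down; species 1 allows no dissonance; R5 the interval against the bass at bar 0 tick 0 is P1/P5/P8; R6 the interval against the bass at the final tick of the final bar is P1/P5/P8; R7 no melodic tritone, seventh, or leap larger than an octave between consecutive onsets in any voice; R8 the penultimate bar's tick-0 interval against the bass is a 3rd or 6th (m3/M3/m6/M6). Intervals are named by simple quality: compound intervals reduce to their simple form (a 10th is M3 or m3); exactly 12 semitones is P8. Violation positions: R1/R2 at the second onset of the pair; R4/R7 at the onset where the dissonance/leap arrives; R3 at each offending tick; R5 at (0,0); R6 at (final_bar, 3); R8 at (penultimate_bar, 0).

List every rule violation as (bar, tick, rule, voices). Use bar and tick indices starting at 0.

bar 0: v0=C3 v1=C4 v2=E4 v3=E4 downbeat M3
bar 1: v0=D3 v1=D4 v2=A3 v3=C4 downbeat m7
bar 2: v0=C3 v1=A3 v2=E4 v3=C4 downbeat P8
bar 3: v0=D3 v1=B3 v2=F4 v3=A3 downbeat P5
bar 4: v0=B2 v1=G3 v2=F3 v3=B3 downbeat P8
bar 5: v0=C3 v1=G3 v2=B3 v3=G3 downbeat P5
bar 6: v0=B2 v1=G3 v2=B3 v3=B3 downbeat P8
bar 7: v0=C3 v1=C4 v2=E4 v3=E4 downbeat M3
  -> R5 @ bar 0 tick 0 v(0, 2): opens on M3
  -> R5 @ bar 0 tick 0 v(0, 3): opens on M3
  -> R1 @ bar 1 tick 0 v(0, 1): C3/C4 P8 -> D3/D4 P8 similar
  -> R3 @ bar 1 tick 0 v(1, 2): D4 above A3
  -> R4 @ bar 1 tick 0 v(0, 3): D3/C4 m7 untreated
  -> R3 @ bar 1 tick 1 v(1, 2): D4 above A3
  -> R3 @ bar 1 tick 2 v(1, 2): D4 above A3
  -> R3 @ bar 1 tick 3 v(1, 2): D4 above A3
  -> R3 @ bar 2 tick 0 v(2, 3): E4 above C4
  -> R3 @ bar 2 tick 1 v(2, 3): E4 above C4
  -> R3 @ bar 2 tick 2 v(2, 3): E4 above C4
  -> R3 @ bar 2 tick 3 v(2, 3): E4 above C4
  -> R3 @ bar 3 tick 0 v(2, 3): F4 above A3
  -> R3 @ bar 3 tick 1 v(2, 3): F4 above A3
  -> R3 @ bar 3 tick 2 v(2, 3): F4 above A3
  -> R3 @ bar 3 tick 3 v(2, 3): F4 above A3
  -> R3 @ bar 4 tick 0 v(1, 2): G3 above F3
  -> R4 @ bar 4 tick 0 v(0, 2): B2/F3 TT untreated
  -> R3 @ bar 4 tick 1 v(1, 2): G3 above F3
  -> R3 @ bar 4 tick 2 v(1, 2): G3 above F3
  -> R3 @ bar 4 tick 3 v(1, 2): G3 above F3
  -> R3 @ bar 5 tick 0 v(2, 3): B3 above G3
  -> R4 @ bar 5 tick 0 v(0, 2): C3/B3 M7 untreated
  -> R7 @ bar 5 tick 0 v(2,): F3->B3 leap 6st
  -> R3 @ bar 5 tick 1 v(2, 3): B3 above G3
  -> R3 @ bar 5 tick 2 v(2, 3): B3 above G3
  -> R3 @ bar 5 tick 3 v(2, 3): B3 above G3
  -> R8 @ bar 6 tick 0 v(0, 2): penult P8 not 3rd/6th
  -> R8 @ bar 6 tick 0 v(0, 3): penult P8 not 3rd/6th
  -> R1 @ bar 7 tick 0 v(2, 3): B3/B3 P1 -> E4/E4 P1 similar
  -> R2 @ bar 7 tick 0 v(0, 1): B2/G3 m6 -> C3/C4 P8 similar
  -> R6 @ bar 7 tick 3 v(0, 2): closes on M3
  -> R6 @ bar 7 tick 3 v(0, 3): closes on M3

(0, 0, R5, (0, 2))
(0, 0, R5, (0, 3))
(1, 0, R1, (0, 1))
(1, 0, R3, (1, 2))
(1, 0, R4, (0, 3))
(1, 1, R3, (1, 2))
(1, 2, R3, (1, 2))
(1, 3, R3, (1, 2))
(2, 0, R3, (2, 3))
(2, 1, R3, (2, 3))
(2, 2, R3, (2, 3))
(2, 3, R3, (2, 3))
(3, 0, R3, (2, 3))
(3, 1, R3, (2, 3))
(3, 2, R3, (2, 3))
(3, 3, R3, (2, 3))
(4, 0, R3, (1, 2))
(4, 0, R4, (0, 2))
(4, 1, R3, (1, 2))
(4, 2, R3, (1, 2))
(4, 3, R3, (1, 2))
(5, 0, R3, (2, 3))
(5, 0, R4, (0, 2))
(5, 0, R7, (2,))
(5, 1, R3, (2, 3))
(5, 2, R3, (2, 3))
(5, 3, R3, (2, 3))
(6, 0, R8, (0, 2))
(6, 0, R8, (0, 3))
(7, 0, R1, (2, 3))
(7, 0, R2, (0, 1))
(7, 3, R6, (0, 2))
(7, 3, R6, (0, 3))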